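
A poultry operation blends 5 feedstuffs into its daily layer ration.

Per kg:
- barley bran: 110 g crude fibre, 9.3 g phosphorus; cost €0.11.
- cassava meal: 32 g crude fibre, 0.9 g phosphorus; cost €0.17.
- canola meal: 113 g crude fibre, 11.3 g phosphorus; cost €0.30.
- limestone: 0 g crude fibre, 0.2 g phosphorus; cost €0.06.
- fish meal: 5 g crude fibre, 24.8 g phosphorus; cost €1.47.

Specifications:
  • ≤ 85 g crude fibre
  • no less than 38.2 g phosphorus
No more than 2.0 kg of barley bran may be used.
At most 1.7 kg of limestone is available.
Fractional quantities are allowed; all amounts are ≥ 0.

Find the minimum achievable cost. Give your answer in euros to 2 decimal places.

Let x1 = kg of barley bran, x2 = kg of cassava meal, x3 = kg of canola meal, x4 = kg of limestone, x5 = kg of fish meal.
min 0.11x1 + 0.17x2 + 0.3x3 + 0.06x4 + 1.47x5 with:
  110x1 + 32x2 + 113x3 + 5x5 ≤ 85   (crude fibre)
  9.3x1 + 0.9x2 + 11.3x3 + 0.2x4 + 24.8x5 ≥ 38.2   (phosphorus)
  x1 ≤ 2
  x4 ≤ 1.7
  x1, x2, x3, x4, x5 ≥ 0.
At the optimum only barley bran, fish meal are positive (cassava meal, canola meal, limestone = 0). The crude fibre and phosphorus requirements are met with equality.
Solving gives x1 = 0.7149, x5 = 1.272.
Cost = 0.11·0.7149 + 1.47·1.272 = 1.9485.

€1.95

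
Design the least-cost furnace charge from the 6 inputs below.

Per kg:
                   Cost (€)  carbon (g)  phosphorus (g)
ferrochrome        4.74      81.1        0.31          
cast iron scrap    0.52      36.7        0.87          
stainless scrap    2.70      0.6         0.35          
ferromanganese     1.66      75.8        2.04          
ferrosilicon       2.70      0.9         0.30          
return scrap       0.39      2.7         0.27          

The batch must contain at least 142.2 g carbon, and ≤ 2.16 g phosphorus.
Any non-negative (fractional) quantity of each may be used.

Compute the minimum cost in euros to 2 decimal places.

Let x1 = kg of ferrochrome, x2 = kg of cast iron scrap, x3 = kg of stainless scrap, x4 = kg of ferromanganese, x5 = kg of ferrosilicon, x6 = kg of return scrap.
Minimise 4.74x1 + 0.52x2 + 2.7x3 + 1.66x4 + 2.7x5 + 0.39x6 s.t.:
  81.1x1 + 36.7x2 + 0.6x3 + 75.8x4 + 0.9x5 + 2.7x6 ≥ 142.2   (carbon)
  0.31x1 + 0.87x2 + 0.35x3 + 2.04x4 + 0.3x5 + 0.27x6 ≤ 2.16   (phosphorus)
  x1, x2, x3, x4, x5, x6 ≥ 0.
At the optimum only ferrochrome, cast iron scrap are positive (stainless scrap, ferromanganese, ferrosilicon, return scrap = 0). There the carbon and phosphorus constraints are tight.
Solving gives x1 = 0.751, x2 = 2.215.
Hence cost = 4.74·0.751 + 0.52·2.215 = €4.7115.

€4.71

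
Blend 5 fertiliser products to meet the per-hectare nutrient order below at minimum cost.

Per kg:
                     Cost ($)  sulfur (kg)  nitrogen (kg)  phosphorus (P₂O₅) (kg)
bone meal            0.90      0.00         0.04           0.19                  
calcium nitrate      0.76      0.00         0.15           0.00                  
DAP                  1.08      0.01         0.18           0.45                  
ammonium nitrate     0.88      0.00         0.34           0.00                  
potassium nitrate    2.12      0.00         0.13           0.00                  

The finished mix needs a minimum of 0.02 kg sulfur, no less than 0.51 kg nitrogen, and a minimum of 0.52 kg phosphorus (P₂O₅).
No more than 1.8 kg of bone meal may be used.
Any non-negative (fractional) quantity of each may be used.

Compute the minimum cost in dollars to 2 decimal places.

$2.55

Set it up as a linear program. Let x1 = kg of bone meal, x2 = kg of calcium nitrate, x3 = kg of DAP, x4 = kg of ammonium nitrate, x5 = kg of potassium nitrate.
Minimise 0.9x1 + 0.76x2 + 1.08x3 + 0.88x4 + 2.12x5 subject to:
  0.01x3 ≥ 0.02   (sulfur)
  0.04x1 + 0.15x2 + 0.18x3 + 0.34x4 + 0.13x5 ≥ 0.51   (nitrogen)
  0.19x1 + 0.45x3 ≥ 0.52   (phosphorus (P₂O₅))
  x1 ≤ 1.8
  x1, x2, x3, x4, x5 ≥ 0.
The optimal basis is {DAP, ammonium nitrate}; bone meal, calcium nitrate, potassium nitrate drop out. The sulfur and nitrogen requirements are met with equality.
That vertex is x3 = 2, x4 = 0.4412.
Total cost: 1.08·2 + 0.88·0.4412 = 2.5483.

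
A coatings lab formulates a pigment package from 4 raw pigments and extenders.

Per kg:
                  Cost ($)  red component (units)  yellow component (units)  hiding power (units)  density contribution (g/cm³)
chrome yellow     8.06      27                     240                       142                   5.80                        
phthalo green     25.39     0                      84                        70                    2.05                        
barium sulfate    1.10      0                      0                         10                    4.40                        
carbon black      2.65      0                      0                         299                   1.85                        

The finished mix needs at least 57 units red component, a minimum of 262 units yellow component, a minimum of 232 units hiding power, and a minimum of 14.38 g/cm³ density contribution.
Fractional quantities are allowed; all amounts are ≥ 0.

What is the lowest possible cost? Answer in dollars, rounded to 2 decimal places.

Treat it as an LP. Let x1 = kg of chrome yellow, x2 = kg of phthalo green, x3 = kg of barium sulfate, x4 = kg of carbon black.
min 8.06x1 + 25.39x2 + 1.1x3 + 2.65x4 subject to:
  27x1 ≥ 57   (red component)
  240x1 + 84x2 ≥ 262   (yellow component)
  142x1 + 70x2 + 10x3 + 299x4 ≥ 232   (hiding power)
  5.8x1 + 2.05x2 + 4.4x3 + 1.85x4 ≥ 14.38   (density contribution)
  x1, x2, x3, x4 ≥ 0.
The cheapest feasible vertex uses only chrome yellow, barium sulfate; phthalo green, carbon black are not used. Binding constraints: red component and density contribution.
That vertex is x1 = 2.111, x3 = 0.4854.
Hence cost = 8.06·2.111 + 1.1·0.4854 = $17.5486.

$17.55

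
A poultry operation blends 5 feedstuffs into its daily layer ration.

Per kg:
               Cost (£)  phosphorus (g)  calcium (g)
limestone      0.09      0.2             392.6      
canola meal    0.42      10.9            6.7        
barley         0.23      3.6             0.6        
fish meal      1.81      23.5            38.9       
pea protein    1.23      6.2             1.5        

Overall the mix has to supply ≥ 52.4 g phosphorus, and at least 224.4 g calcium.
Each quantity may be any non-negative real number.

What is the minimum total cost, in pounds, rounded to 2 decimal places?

This is a linear program. Let x1 = kg of limestone, x2 = kg of canola meal, x3 = kg of barley, x4 = kg of fish meal, x5 = kg of pea protein.
Minimise 0.09x1 + 0.42x2 + 0.23x3 + 1.81x4 + 1.23x5 subject to:
  0.2x1 + 10.9x2 + 3.6x3 + 23.5x4 + 6.2x5 ≥ 52.4   (phosphorus)
  392.6x1 + 6.7x2 + 0.6x3 + 38.9x4 + 1.5x5 ≥ 224.4   (calcium)
  x1, x2, x3, x4, x5 ≥ 0.
The cheapest feasible vertex uses only limestone, canola meal; barley, fish meal, pea protein are not used. The phosphorus and calcium requirements are met with equality.
So limestone = 0.4897 kg, canola meal = 4.798 kg.
Objective = 0.09·0.4897 + 0.42·4.798 = 2.0592.

£2.06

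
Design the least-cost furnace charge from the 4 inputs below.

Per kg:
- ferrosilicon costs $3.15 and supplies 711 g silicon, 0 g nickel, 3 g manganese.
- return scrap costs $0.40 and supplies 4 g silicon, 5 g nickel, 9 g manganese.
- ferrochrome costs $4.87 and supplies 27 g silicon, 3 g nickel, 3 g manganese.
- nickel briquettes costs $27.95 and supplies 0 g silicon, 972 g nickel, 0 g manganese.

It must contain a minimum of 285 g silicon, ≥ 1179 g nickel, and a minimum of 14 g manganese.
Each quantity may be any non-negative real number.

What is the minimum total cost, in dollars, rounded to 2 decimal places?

$35.50

Set it up as a linear program. Let x1 = kg of ferrosilicon, x2 = kg of return scrap, x3 = kg of ferrochrome, x4 = kg of nickel briquettes.
Minimise 3.15x1 + 0.4x2 + 4.87x3 + 27.95x4 subject to:
  711x1 + 4x2 + 27x3 ≥ 285   (silicon)
  5x2 + 3x3 + 972x4 ≥ 1179   (nickel)
  3x1 + 9x2 + 3x3 ≥ 14   (manganese)
  x1, x2, x3, x4 ≥ 0.
The cheapest feasible vertex uses only ferrosilicon, return scrap, nickel briquettes; ferrochrome is not used. Binding constraints: silicon, nickel, manganese.
Optimal quantities: ferrosilicon = 0.39283 kg, return scrap = 1.4246 kg, nickel briquettes = 1.2056 kg.
Total cost: 3.15·0.39283 + 0.4·1.4246 + 27.95·1.2056 = 35.5038.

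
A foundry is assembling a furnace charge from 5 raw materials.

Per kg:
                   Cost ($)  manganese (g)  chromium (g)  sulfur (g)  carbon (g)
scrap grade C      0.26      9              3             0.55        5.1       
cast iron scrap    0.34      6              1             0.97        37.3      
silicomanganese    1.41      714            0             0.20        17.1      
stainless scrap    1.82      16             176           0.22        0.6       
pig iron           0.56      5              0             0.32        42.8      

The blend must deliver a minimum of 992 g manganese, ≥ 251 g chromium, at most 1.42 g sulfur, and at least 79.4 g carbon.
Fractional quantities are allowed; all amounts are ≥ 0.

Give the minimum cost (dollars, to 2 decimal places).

$5.12

Treat it as an LP. Let x1 = kg of scrap grade C, x2 = kg of cast iron scrap, x3 = kg of silicomanganese, x4 = kg of stainless scrap, x5 = kg of pig iron.
Minimise 0.26x1 + 0.34x2 + 1.41x3 + 1.82x4 + 0.56x5 subject to:
  9x1 + 6x2 + 714x3 + 16x4 + 5x5 ≥ 992   (manganese)
  3x1 + 1x2 + 176x4 ≥ 251   (chromium)
  0.55x1 + 0.97x2 + 0.2x3 + 0.22x4 + 0.32x5 ≤ 1.42   (sulfur)
  5.1x1 + 37.3x2 + 17.1x3 + 0.6x4 + 42.8x5 ≥ 79.4   (carbon)
  x1, x2, x3, x4, x5 ≥ 0.
The cheapest feasible vertex uses only cast iron scrap, silicomanganese, stainless scrap, pig iron; scrap grade C is not used. The manganese, chromium, sulfur, carbon requirements are met with equality.
Optimal quantities: cast iron scrap = 0.6114 kg, silicomanganese = 1.347 kg, stainless scrap = 1.423 kg, pig iron = 0.7642 kg.
Total cost: 0.34·0.6114 + 1.41·1.347 + 1.82·1.423 + 0.56·0.7642 = 5.12496.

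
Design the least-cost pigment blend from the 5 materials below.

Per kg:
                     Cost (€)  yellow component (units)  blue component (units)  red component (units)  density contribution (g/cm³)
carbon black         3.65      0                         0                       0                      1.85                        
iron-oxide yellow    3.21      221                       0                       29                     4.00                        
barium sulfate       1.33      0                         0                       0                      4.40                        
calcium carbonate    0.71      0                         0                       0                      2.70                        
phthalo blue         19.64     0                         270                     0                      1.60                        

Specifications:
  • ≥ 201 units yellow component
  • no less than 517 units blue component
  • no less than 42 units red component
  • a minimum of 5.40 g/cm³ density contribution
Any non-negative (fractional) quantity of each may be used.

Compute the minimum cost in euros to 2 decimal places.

€42.26

This is a linear program. Let x1 = kg of carbon black, x2 = kg of iron-oxide yellow, x3 = kg of barium sulfate, x4 = kg of calcium carbonate, x5 = kg of phthalo blue.
Minimize 3.65x1 + 3.21x2 + 1.33x3 + 0.71x4 + 19.64x5 s.t.:
  221x2 ≥ 201   (yellow component)
  270x5 ≥ 517   (blue component)
  29x2 ≥ 42   (red component)
  1.85x1 + 4x2 + 4.4x3 + 2.7x4 + 1.6x5 ≥ 5.4   (density contribution)
  x1, x2, x3, x4, x5 ≥ 0.
The cheapest feasible vertex uses only iron-oxide yellow, phthalo blue; carbon black, barium sulfate, calcium carbonate are not used. Binding constraints: blue component and red component.
Solving gives x2 = 1.448, x5 = 1.915.
Hence cost = 3.21·1.448 + 19.64·1.915 = €42.2587.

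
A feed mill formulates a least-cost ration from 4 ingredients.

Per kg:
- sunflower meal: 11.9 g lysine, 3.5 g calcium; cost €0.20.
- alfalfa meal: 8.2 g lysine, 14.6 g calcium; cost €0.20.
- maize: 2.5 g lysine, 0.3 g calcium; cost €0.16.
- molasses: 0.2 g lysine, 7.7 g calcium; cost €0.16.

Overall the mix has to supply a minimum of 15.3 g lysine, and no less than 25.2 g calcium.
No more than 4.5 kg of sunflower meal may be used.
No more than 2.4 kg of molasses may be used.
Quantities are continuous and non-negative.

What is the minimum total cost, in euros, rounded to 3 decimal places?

Set it up as a linear program. Let x1 = kg of sunflower meal, x2 = kg of alfalfa meal, x3 = kg of maize, x4 = kg of molasses.
min 0.2x1 + 0.2x2 + 0.16x3 + 0.16x4 subject to:
  11.9x1 + 8.2x2 + 2.5x3 + 0.2x4 ≥ 15.3   (lysine)
  3.5x1 + 14.6x2 + 0.3x3 + 7.7x4 ≥ 25.2   (calcium)
  x1 ≤ 4.5
  x4 ≤ 2.4
  x1, x2, x3, x4 ≥ 0.
At the optimum only sunflower meal, alfalfa meal are positive (maize, molasses = 0). There the lysine and calcium constraints are tight.
Optimal quantities: sunflower meal = 0.1154 kg, alfalfa meal = 1.698 kg.
Cost = 0.2·0.1154 + 0.2·1.698 = 0.36268.

€0.363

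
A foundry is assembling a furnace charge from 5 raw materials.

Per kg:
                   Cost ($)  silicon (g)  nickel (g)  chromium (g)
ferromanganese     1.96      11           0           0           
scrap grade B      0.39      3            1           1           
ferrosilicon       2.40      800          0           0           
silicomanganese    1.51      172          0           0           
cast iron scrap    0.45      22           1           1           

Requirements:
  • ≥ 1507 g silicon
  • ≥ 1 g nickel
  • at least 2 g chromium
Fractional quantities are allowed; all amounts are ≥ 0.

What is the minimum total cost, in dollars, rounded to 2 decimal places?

$5.28

Set it up as a linear program. Let x1 = kg of ferromanganese, x2 = kg of scrap grade B, x3 = kg of ferrosilicon, x4 = kg of silicomanganese, x5 = kg of cast iron scrap.
min 1.96x1 + 0.39x2 + 2.4x3 + 1.51x4 + 0.45x5 subject to:
  11x1 + 3x2 + 800x3 + 172x4 + 22x5 ≥ 1507   (silicon)
  1x2 + 1x5 ≥ 1   (nickel)
  1x2 + 1x5 ≥ 2   (chromium)
  x1, x2, x3, x4, x5 ≥ 0.
The cheapest feasible vertex uses only scrap grade B, ferrosilicon; ferromanganese, silicomanganese, cast iron scrap are not used. The silicon and chromium requirements are met with equality.
Optimal quantities: scrap grade B = 2 kg, ferrosilicon = 1.876 kg.
Total cost: 0.39·2 + 2.4·1.876 = 5.2824.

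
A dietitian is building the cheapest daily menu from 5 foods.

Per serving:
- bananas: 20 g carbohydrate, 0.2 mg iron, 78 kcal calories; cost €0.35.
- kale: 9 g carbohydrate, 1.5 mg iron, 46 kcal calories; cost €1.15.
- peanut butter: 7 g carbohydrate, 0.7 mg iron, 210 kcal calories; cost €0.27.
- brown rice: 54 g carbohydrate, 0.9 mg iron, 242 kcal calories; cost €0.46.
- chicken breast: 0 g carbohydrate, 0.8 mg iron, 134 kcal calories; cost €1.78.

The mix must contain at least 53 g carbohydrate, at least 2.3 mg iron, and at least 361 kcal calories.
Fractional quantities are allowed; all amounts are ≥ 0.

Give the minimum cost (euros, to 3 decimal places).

Let x1 = servings of bananas, x2 = servings of kale, x3 = servings of peanut butter, x4 = servings of brown rice, x5 = servings of chicken breast.
min 0.35x1 + 1.15x2 + 0.27x3 + 0.46x4 + 1.78x5 s.t.:
  20x1 + 9x2 + 7x3 + 54x4 ≥ 53   (carbohydrate)
  0.2x1 + 1.5x2 + 0.7x3 + 0.9x4 + 0.8x5 ≥ 2.3   (iron)
  78x1 + 46x2 + 210x3 + 242x4 + 134x5 ≥ 361   (calories)
  x1, x2, x3, x4, x5 ≥ 0.
At the optimum only peanut butter, brown rice are positive (bananas, kale, chicken breast = 0). Binding constraints: carbohydrate and iron.
Optimal quantities: peanut butter = 2.4286 servings, brown rice = 0.66667 servings.
Hence cost = 0.27·2.4286 + 0.46·0.66667 = €0.96239.

€0.962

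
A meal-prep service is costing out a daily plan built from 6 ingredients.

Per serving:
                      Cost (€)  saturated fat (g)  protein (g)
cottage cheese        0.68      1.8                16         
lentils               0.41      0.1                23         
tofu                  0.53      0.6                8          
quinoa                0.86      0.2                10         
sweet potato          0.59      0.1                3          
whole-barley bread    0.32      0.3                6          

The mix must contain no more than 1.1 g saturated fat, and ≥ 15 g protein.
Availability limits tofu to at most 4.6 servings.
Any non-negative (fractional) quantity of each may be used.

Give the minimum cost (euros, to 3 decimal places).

Treat it as an LP. Let x1 = servings of cottage cheese, x2 = servings of lentils, x3 = servings of tofu, x4 = servings of quinoa, x5 = servings of sweet potato, x6 = servings of whole-barley bread.
Minimise 0.68x1 + 0.41x2 + 0.53x3 + 0.86x4 + 0.59x5 + 0.32x6 with:
  1.8x1 + 0.1x2 + 0.6x3 + 0.2x4 + 0.1x5 + 0.3x6 ≤ 1.1   (saturated fat)
  16x1 + 23x2 + 8x3 + 10x4 + 3x5 + 6x6 ≥ 15   (protein)
  x3 ≤ 4.6
  x1, x2, x3, x4, x5, x6 ≥ 0.
The minimum-cost mix takes nothing from cottage cheese, tofu, quinoa, sweet potato, whole-barley bread — only lentils. There the protein constraint is tight.
That vertex is x2 = 0.6522.
Total cost: 0.41·0.6522 = 0.26740.

€0.267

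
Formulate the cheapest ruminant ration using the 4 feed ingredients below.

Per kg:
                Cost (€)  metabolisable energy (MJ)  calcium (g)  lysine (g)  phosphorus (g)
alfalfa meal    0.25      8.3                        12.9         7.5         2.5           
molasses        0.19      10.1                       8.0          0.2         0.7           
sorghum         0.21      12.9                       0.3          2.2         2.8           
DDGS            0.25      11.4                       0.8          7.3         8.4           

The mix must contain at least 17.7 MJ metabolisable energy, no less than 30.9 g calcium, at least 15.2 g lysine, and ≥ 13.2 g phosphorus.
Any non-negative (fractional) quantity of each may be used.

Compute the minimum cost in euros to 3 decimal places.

€0.804

Let x1 = kg of alfalfa meal, x2 = kg of molasses, x3 = kg of sorghum, x4 = kg of DDGS.
min 0.25x1 + 0.19x2 + 0.21x3 + 0.25x4 with:
  8.3x1 + 10.1x2 + 12.9x3 + 11.4x4 ≥ 17.7   (metabolisable energy)
  12.9x1 + 8x2 + 0.3x3 + 0.8x4 ≥ 30.9   (calcium)
  7.5x1 + 0.2x2 + 2.2x3 + 7.3x4 ≥ 15.2   (lysine)
  2.5x1 + 0.7x2 + 2.8x3 + 8.4x4 ≥ 13.2   (phosphorus)
  x1, x2, x3, x4 ≥ 0.
The minimum-cost mix takes nothing from molasses, sorghum — only alfalfa meal, DDGS. The calcium and phosphorus requirements are met with equality.
Solving gives x1 = 2.341, x4 = 0.8747.
Hence cost = 0.25·2.341 + 0.25·0.8747 = €0.80393.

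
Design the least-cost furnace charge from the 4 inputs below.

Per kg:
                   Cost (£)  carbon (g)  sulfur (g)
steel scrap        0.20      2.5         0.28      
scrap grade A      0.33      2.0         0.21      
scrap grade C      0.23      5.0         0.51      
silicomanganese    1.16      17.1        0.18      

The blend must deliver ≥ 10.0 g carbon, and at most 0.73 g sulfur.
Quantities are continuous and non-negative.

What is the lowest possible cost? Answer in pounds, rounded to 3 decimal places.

Let x1 = kg of steel scrap, x2 = kg of scrap grade A, x3 = kg of scrap grade C, x4 = kg of silicomanganese.
Minimize 0.2x1 + 0.33x2 + 0.23x3 + 1.16x4 subject to:
  2.5x1 + 2x2 + 5x3 + 17.1x4 ≥ 10   (carbon)
  0.28x1 + 0.21x2 + 0.51x3 + 0.18x4 ≤ 0.73   (sulfur)
  x1, x2, x3, x4 ≥ 0.
The cheapest feasible vertex uses only scrap grade C, silicomanganese; steel scrap, scrap grade A are not used. There the carbon and sulfur constraints are tight.
So scrap grade C = 1.366 kg, silicomanganese = 0.1854 kg.
Objective = 0.23·1.366 + 1.16·0.1854 = 0.52924.

£0.529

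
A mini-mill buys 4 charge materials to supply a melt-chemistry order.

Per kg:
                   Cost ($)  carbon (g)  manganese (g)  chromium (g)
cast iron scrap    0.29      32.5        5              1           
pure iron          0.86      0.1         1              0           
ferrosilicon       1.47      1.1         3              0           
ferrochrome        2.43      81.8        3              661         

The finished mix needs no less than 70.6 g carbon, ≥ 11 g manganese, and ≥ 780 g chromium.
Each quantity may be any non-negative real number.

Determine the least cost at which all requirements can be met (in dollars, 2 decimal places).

$3.30

Set it up as a linear program. Let x1 = kg of cast iron scrap, x2 = kg of pure iron, x3 = kg of ferrosilicon, x4 = kg of ferrochrome.
min 0.29x1 + 0.86x2 + 1.47x3 + 2.43x4 subject to:
  32.5x1 + 0.1x2 + 1.1x3 + 81.8x4 ≥ 70.6   (carbon)
  5x1 + 1x2 + 3x3 + 3x4 ≥ 11   (manganese)
  1x1 + 661x4 ≥ 780   (chromium)
  x1, x2, x3, x4 ≥ 0.
The minimum-cost mix takes nothing from pure iron, ferrosilicon — only cast iron scrap, ferrochrome. The manganese and chromium requirements are met with equality.
Optimal quantities: cast iron scrap = 1.493 kg, ferrochrome = 1.178 kg.
Objective = 0.29·1.493 + 2.43·1.178 = 3.2955.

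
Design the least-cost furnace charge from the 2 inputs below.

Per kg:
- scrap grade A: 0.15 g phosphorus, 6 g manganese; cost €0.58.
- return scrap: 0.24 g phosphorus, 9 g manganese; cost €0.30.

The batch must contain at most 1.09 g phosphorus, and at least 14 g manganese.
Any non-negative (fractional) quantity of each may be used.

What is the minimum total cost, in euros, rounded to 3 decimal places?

€0.467

Let x1 = kg of scrap grade A, x2 = kg of return scrap.
min 0.58x1 + 0.3x2 subject to:
  0.15x1 + 0.24x2 ≤ 1.09   (phosphorus)
  6x1 + 9x2 ≥ 14   (manganese)
  x1, x2 ≥ 0.
The minimum-cost mix takes nothing from scrap grade A — only return scrap. The manganese requirement is met with equality.
So return scrap = 1.556 kg.
Total cost: 0.3·1.556 = 0.46680.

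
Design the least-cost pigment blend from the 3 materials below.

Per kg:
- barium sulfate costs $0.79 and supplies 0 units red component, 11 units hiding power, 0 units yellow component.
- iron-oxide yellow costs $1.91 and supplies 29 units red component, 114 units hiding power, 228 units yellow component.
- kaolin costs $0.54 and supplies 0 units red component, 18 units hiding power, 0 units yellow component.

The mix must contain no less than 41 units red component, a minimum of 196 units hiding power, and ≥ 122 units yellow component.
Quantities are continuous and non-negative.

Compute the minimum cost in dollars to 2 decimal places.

$3.28

This is a linear program. Let x1 = kg of barium sulfate, x2 = kg of iron-oxide yellow, x3 = kg of kaolin.
Minimise 0.79x1 + 1.91x2 + 0.54x3 s.t.:
  29x2 ≥ 41   (red component)
  11x1 + 114x2 + 18x3 ≥ 196   (hiding power)
  228x2 ≥ 122   (yellow component)
  x1, x2, x3 ≥ 0.
At the optimum only iron-oxide yellow is positive (barium sulfate, kaolin = 0). There the hiding power constraint is tight.
So iron-oxide yellow = 1.719 kg.
Cost = 1.91·1.719 = 3.2833.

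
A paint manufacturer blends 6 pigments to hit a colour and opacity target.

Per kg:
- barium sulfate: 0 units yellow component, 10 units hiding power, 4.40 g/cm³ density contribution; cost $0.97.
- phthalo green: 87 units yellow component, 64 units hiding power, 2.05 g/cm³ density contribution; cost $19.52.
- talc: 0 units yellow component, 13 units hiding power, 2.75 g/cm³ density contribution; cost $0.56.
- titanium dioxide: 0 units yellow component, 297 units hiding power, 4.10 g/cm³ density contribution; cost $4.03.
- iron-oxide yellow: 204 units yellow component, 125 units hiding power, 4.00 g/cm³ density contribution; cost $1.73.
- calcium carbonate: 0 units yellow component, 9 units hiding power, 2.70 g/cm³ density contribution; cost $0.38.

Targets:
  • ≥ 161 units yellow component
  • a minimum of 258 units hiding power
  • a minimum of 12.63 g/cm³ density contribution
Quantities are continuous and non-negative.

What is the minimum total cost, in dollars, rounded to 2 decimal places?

$4.03

This is a linear program. Let x1 = kg of barium sulfate, x2 = kg of phthalo green, x3 = kg of talc, x4 = kg of titanium dioxide, x5 = kg of iron-oxide yellow, x6 = kg of calcium carbonate.
Minimise 0.97x1 + 19.52x2 + 0.56x3 + 4.03x4 + 1.73x5 + 0.38x6 with:
  87x2 + 204x5 ≥ 161   (yellow component)
  10x1 + 64x2 + 13x3 + 297x4 + 125x5 + 9x6 ≥ 258   (hiding power)
  4.4x1 + 2.05x2 + 2.75x3 + 4.1x4 + 4x5 + 2.7x6 ≥ 12.63   (density contribution)
  x1, x2, x3, x4, x5, x6 ≥ 0.
The optimal basis is {iron-oxide yellow, calcium carbonate}; barium sulfate, phthalo green, talc, titanium dioxide drop out. There the hiding power and density contribution constraints are tight.
Solving gives x5 = 1.933, x6 = 1.813.
Hence cost = 1.73·1.933 + 0.38·1.813 = $4.0330.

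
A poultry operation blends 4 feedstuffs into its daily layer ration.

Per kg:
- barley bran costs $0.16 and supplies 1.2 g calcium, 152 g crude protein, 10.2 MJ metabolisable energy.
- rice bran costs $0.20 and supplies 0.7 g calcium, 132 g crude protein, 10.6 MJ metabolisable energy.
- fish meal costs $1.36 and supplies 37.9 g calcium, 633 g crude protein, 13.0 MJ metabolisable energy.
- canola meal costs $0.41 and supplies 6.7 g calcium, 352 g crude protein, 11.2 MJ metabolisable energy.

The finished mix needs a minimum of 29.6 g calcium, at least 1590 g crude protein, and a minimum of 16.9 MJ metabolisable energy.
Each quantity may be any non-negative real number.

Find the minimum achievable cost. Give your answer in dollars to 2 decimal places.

$1.85

Treat it as an LP. Let x1 = kg of barley bran, x2 = kg of rice bran, x3 = kg of fish meal, x4 = kg of canola meal.
min 0.16x1 + 0.2x2 + 1.36x3 + 0.41x4 subject to:
  1.2x1 + 0.7x2 + 37.9x3 + 6.7x4 ≥ 29.6   (calcium)
  152x1 + 132x2 + 633x3 + 352x4 ≥ 1590   (crude protein)
  10.2x1 + 10.6x2 + 13x3 + 11.2x4 ≥ 16.9   (metabolisable energy)
  x1, x2, x3, x4 ≥ 0.
The optimal basis is {barley bran, canola meal}; rice bran, fish meal drop out. There the calcium and crude protein constraints are tight.
Solving gives x1 = 0.3923, x4 = 4.348.
Total cost: 0.16·0.3923 + 0.41·4.348 = 1.8454.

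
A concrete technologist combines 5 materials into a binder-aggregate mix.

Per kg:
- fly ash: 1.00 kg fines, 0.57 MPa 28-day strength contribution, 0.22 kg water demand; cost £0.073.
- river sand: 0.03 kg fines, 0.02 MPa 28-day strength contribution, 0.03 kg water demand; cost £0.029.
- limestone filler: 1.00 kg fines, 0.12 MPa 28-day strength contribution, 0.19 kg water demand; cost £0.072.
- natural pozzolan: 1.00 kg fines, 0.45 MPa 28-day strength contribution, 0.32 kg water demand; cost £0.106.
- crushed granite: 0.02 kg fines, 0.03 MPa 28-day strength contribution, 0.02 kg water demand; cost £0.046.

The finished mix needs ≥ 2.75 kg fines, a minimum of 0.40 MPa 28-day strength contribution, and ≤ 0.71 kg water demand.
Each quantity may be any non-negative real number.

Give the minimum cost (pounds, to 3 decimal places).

£0.198

Let x1 = kg of fly ash, x2 = kg of river sand, x3 = kg of limestone filler, x4 = kg of natural pozzolan, x5 = kg of crushed granite.
min 0.073x1 + 0.029x2 + 0.072x3 + 0.106x4 + 0.046x5 with:
  1x1 + 0.03x2 + 1x3 + 1x4 + 0.02x5 ≥ 2.75   (fines)
  0.57x1 + 0.02x2 + 0.12x3 + 0.45x4 + 0.03x5 ≥ 0.4   (28-day strength contribution)
  0.22x1 + 0.03x2 + 0.19x3 + 0.32x4 + 0.02x5 ≤ 0.71   (water demand)
  x1, x2, x3, x4, x5 ≥ 0.
The optimal basis is {fly ash, limestone filler}; river sand, natural pozzolan, crushed granite drop out. There the fines and 28-day strength contribution constraints are tight.
That vertex is x1 = 0.1556, x3 = 2.594.
Hence cost = 0.073·0.1556 + 0.072·2.594 = £0.19813.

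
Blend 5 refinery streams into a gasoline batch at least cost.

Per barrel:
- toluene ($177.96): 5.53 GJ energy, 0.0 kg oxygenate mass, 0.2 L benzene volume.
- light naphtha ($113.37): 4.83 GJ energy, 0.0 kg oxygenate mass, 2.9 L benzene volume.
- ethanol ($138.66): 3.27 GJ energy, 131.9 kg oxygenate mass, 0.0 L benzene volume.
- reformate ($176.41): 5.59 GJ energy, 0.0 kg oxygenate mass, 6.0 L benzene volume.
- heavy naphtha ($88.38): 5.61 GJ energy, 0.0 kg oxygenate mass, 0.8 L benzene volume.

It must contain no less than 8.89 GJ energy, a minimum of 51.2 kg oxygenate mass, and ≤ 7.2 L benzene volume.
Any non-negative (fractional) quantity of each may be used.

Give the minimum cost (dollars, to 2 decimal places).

$173.88

Let x1 = barrels of toluene, x2 = barrels of light naphtha, x3 = barrels of ethanol, x4 = barrels of reformate, x5 = barrels of heavy naphtha.
min 177.96x1 + 113.37x2 + 138.66x3 + 176.41x4 + 88.38x5 with:
  5.53x1 + 4.83x2 + 3.27x3 + 5.59x4 + 5.61x5 ≥ 8.89   (energy)
  131.9x3 ≥ 51.2   (oxygenate mass)
  0.2x1 + 2.9x2 + 6x4 + 0.8x5 ≤ 7.2   (benzene volume)
  x1, x2, x3, x4, x5 ≥ 0.
The optimal basis is {ethanol, heavy naphtha}; toluene, light naphtha, reformate drop out. The energy and oxygenate mass requirements are met with equality.
So ethanol = 0.38817 barrels, heavy naphtha = 1.3584 barrels.
Hence cost = 138.66·0.38817 + 88.38·1.3584 = $173.8790.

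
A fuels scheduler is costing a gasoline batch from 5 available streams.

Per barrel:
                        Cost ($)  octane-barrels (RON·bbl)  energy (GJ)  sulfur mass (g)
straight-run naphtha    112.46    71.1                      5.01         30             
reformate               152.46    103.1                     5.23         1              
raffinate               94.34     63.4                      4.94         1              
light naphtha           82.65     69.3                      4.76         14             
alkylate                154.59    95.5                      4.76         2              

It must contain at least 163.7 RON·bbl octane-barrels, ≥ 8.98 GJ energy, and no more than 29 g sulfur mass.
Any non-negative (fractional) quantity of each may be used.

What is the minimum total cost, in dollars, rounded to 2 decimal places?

Let x1 = barrels of straight-run naphtha, x2 = barrels of reformate, x3 = barrels of raffinate, x4 = barrels of light naphtha, x5 = barrels of alkylate.
Minimise 112.46x1 + 152.46x2 + 94.34x3 + 82.65x4 + 154.59x5 subject to:
  71.1x1 + 103.1x2 + 63.4x3 + 69.3x4 + 95.5x5 ≥ 163.7   (octane-barrels)
  5.01x1 + 5.23x2 + 4.94x3 + 4.76x4 + 4.76x5 ≥ 8.98   (energy)
  30x1 + 1x2 + 1x3 + 14x4 + 2x5 ≤ 29   (sulfur mass)
  x1, x2, x3, x4, x5 ≥ 0.
At the optimum only reformate, light naphtha are positive (straight-run naphtha, raffinate, alkylate = 0). There the octane-barrels and sulfur mass constraints are tight.
Optimal quantities: reformate = 0.2053 barrels, light naphtha = 2.0568 barrels.
Hence cost = 152.46·0.2053 + 82.65·2.0568 = $201.2946.

$201.29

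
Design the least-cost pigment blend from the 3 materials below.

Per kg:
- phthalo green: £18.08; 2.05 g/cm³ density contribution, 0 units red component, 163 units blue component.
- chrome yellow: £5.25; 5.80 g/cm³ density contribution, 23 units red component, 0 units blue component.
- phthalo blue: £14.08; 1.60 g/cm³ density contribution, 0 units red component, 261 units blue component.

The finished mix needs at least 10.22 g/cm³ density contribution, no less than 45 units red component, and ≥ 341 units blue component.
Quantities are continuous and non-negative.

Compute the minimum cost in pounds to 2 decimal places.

Set it up as a linear program. Let x1 = kg of phthalo green, x2 = kg of chrome yellow, x3 = kg of phthalo blue.
min 18.08x1 + 5.25x2 + 14.08x3 with:
  2.05x1 + 5.8x2 + 1.6x3 ≥ 10.22   (density contribution)
  23x2 ≥ 45   (red component)
  163x1 + 261x3 ≥ 341   (blue component)
  x1, x2, x3 ≥ 0.
At the optimum only chrome yellow, phthalo blue are positive (phthalo green = 0). Binding constraints: red component and blue component.
So chrome yellow = 1.9565 kg, phthalo blue = 1.3065 kg.
Objective = 5.25·1.9565 + 14.08·1.3065 = 28.6671.

£28.67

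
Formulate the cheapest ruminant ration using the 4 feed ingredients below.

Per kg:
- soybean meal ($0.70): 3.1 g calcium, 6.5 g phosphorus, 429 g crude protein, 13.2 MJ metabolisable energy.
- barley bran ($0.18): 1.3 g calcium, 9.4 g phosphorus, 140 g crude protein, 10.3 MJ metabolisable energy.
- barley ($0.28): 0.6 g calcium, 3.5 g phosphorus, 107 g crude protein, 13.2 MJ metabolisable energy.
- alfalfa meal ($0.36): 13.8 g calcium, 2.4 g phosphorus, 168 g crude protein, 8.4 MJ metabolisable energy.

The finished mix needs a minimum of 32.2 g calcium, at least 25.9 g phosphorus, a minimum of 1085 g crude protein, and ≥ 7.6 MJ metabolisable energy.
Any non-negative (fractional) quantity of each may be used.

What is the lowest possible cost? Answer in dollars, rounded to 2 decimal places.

$1.66

Let x1 = kg of soybean meal, x2 = kg of barley bran, x3 = kg of barley, x4 = kg of alfalfa meal.
Minimise 0.7x1 + 0.18x2 + 0.28x3 + 0.36x4 with:
  3.1x1 + 1.3x2 + 0.6x3 + 13.8x4 ≥ 32.2   (calcium)
  6.5x1 + 9.4x2 + 3.5x3 + 2.4x4 ≥ 25.9   (phosphorus)
  429x1 + 140x2 + 107x3 + 168x4 ≥ 1085   (crude protein)
  13.2x1 + 10.3x2 + 13.2x3 + 8.4x4 ≥ 7.6   (metabolisable energy)
  x1, x2, x3, x4 ≥ 0.
The optimal basis is {barley bran, alfalfa meal}; soybean meal, barley drop out. There the calcium and crude protein constraints are tight.
Solving gives x2 = 5.581, x4 = 1.808.
Hence cost = 0.18·5.581 + 0.36·1.808 = $1.6555.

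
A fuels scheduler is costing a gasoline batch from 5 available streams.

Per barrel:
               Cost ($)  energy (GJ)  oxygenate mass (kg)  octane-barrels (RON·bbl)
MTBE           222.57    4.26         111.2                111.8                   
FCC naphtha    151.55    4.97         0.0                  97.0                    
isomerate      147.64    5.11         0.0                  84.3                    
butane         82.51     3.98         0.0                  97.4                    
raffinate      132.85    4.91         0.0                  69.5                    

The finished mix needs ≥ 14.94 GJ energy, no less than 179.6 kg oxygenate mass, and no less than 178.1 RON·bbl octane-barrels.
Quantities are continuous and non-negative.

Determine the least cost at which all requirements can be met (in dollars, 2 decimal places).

$526.56

Treat it as an LP. Let x1 = barrels of MTBE, x2 = barrels of FCC naphtha, x3 = barrels of isomerate, x4 = barrels of butane, x5 = barrels of raffinate.
min 222.57x1 + 151.55x2 + 147.64x3 + 82.51x4 + 132.85x5 subject to:
  4.26x1 + 4.97x2 + 5.11x3 + 3.98x4 + 4.91x5 ≥ 14.94   (energy)
  111.2x1 ≥ 179.6   (oxygenate mass)
  111.8x1 + 97x2 + 84.3x3 + 97.4x4 + 69.5x5 ≥ 178.1   (octane-barrels)
  x1, x2, x3, x4, x5 ≥ 0.
The optimal basis is {MTBE, butane}; FCC naphtha, isomerate, raffinate drop out. Binding constraints: energy and oxygenate mass.
So MTBE = 1.6151 barrels, butane = 2.025 barrels.
Objective = 222.57·1.6151 + 82.51·2.025 = 526.5556.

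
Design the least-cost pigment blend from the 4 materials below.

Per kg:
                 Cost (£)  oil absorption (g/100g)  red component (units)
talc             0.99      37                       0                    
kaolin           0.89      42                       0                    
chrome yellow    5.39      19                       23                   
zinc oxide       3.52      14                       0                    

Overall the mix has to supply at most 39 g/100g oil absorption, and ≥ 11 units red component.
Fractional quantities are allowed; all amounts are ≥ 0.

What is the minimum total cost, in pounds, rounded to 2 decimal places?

£2.58

Treat it as an LP. Let x1 = kg of talc, x2 = kg of kaolin, x3 = kg of chrome yellow, x4 = kg of zinc oxide.
Minimize 0.99x1 + 0.89x2 + 5.39x3 + 3.52x4 subject to:
  37x1 + 42x2 + 19x3 + 14x4 ≤ 39   (oil absorption)
  23x3 ≥ 11   (red component)
  x1, x2, x3, x4 ≥ 0.
The minimum-cost mix takes nothing from talc, kaolin, zinc oxide — only chrome yellow. Binding constraint: red component.
Optimal quantities: chrome yellow = 0.4783 kg.
Cost = 5.39·0.4783 = 2.5780.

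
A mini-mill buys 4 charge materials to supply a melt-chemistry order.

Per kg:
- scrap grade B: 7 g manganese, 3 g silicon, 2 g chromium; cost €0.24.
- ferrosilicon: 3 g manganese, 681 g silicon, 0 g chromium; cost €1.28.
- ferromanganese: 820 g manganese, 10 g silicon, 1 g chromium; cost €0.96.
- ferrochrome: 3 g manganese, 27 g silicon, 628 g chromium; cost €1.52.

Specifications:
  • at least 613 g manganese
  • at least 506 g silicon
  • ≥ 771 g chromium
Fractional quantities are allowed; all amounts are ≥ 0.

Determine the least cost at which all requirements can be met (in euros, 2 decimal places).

€3.45

This is a linear program. Let x1 = kg of scrap grade B, x2 = kg of ferrosilicon, x3 = kg of ferromanganese, x4 = kg of ferrochrome.
min 0.24x1 + 1.28x2 + 0.96x3 + 1.52x4 with:
  7x1 + 3x2 + 820x3 + 3x4 ≥ 613   (manganese)
  3x1 + 681x2 + 10x3 + 27x4 ≥ 506   (silicon)
  2x1 + 1x3 + 628x4 ≥ 771   (chromium)
  x1, x2, x3, x4 ≥ 0.
The cheapest feasible vertex uses only ferrosilicon, ferromanganese, ferrochrome; scrap grade B is not used. The manganese, silicon, chromium requirements are met with equality.
That vertex is x2 = 0.6835, x3 = 0.7406, x4 = 1.227.
Hence cost = 1.28·0.6835 + 0.96·0.7406 + 1.52·1.227 = €3.4509.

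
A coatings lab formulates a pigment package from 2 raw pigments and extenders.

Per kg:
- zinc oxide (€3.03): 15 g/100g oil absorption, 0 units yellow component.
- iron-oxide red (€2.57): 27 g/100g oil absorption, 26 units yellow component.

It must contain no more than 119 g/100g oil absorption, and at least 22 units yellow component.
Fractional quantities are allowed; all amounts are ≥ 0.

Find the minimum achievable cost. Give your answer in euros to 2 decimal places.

This is a linear program. Let x1 = kg of zinc oxide, x2 = kg of iron-oxide red.
Minimise 3.03x1 + 2.57x2 subject to:
  15x1 + 27x2 ≤ 119   (oil absorption)
  26x2 ≥ 22   (yellow component)
  x1, x2 ≥ 0.
The optimal basis is {iron-oxide red}; zinc oxide drops out. The yellow component requirement is met with equality.
So iron-oxide red = 0.8462 kg.
Objective = 2.57·0.8462 = 2.1747.

€2.17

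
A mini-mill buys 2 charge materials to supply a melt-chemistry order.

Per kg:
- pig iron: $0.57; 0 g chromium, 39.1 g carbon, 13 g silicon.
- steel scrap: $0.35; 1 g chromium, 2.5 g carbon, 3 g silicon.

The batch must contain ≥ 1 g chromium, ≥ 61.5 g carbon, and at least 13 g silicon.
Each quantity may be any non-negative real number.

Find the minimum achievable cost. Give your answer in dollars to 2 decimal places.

$1.21

This is a linear program. Let x1 = kg of pig iron, x2 = kg of steel scrap.
Minimize 0.57x1 + 0.35x2 with:
  1x2 ≥ 1   (chromium)
  39.1x1 + 2.5x2 ≥ 61.5   (carbon)
  13x1 + 3x2 ≥ 13   (silicon)
  x1, x2 ≥ 0.
Both inputs are positive at the optimum. The chromium and carbon requirements are met with equality.
Optimal quantities: pig iron = 1.509 kg, steel scrap = 1 kg.
Cost = 0.57·1.509 + 0.35·1 = 1.2101.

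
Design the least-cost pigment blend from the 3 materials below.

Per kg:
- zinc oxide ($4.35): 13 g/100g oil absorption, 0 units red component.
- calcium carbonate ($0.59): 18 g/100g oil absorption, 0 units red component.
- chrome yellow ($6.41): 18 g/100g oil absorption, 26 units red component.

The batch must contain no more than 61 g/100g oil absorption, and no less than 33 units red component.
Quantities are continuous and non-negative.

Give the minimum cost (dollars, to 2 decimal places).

This is a linear program. Let x1 = kg of zinc oxide, x2 = kg of calcium carbonate, x3 = kg of chrome yellow.
min 4.35x1 + 0.59x2 + 6.41x3 s.t.:
  13x1 + 18x2 + 18x3 ≤ 61   (oil absorption)
  26x3 ≥ 33   (red component)
  x1, x2, x3 ≥ 0.
At the optimum only chrome yellow is positive (zinc oxide, calcium carbonate = 0). There the red component constraint is tight.
Optimal quantities: chrome yellow = 1.2692 kg.
Objective = 6.41·1.2692 = 8.1356.

$8.14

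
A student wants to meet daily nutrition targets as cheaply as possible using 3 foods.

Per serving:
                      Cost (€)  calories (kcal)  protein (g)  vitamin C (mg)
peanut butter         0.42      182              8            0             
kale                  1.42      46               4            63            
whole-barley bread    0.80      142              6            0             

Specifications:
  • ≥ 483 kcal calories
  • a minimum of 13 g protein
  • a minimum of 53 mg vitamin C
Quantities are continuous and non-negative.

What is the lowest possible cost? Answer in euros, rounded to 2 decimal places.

This is a linear program. Let x1 = servings of peanut butter, x2 = servings of kale, x3 = servings of whole-barley bread.
Minimize 0.42x1 + 1.42x2 + 0.8x3 subject to:
  182x1 + 46x2 + 142x3 ≥ 483   (calories)
  8x1 + 4x2 + 6x3 ≥ 13   (protein)
  63x2 ≥ 53   (vitamin C)
  x1, x2, x3 ≥ 0.
The cheapest feasible vertex uses only peanut butter, kale; whole-barley bread is not used. There the calories and vitamin C constraints are tight.
Solving gives x1 = 2.441, x2 = 0.8413.
Objective = 0.42·2.441 + 1.42·0.8413 = 2.2199.

€2.22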